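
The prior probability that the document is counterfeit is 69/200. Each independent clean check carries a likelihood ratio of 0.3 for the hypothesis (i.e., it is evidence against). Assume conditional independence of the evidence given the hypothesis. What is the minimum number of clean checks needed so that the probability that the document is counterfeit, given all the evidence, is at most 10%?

2

Prior odds = 0.345/0.655 = 69/131.
Likelihood ratio per clean check = 0.3.
Target odds: 0.1 ÷ 0.9 = 1/9.
Require 0.3ⁿ ≤ 1/9 ÷ (69/131) = 131/621.
0.3¹ = 0.3 is still above 131/621 but 0.3² = 0.09 is at or below it, so n = 2.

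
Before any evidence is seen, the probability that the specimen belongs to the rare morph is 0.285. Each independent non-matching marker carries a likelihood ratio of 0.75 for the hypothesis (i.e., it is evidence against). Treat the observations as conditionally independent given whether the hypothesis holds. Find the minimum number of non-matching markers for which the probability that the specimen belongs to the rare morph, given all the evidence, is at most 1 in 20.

8

Prior odds: 0.285 ÷ 0.715 = 57/143.
Likelihood ratio per non-matching marker = 0.75.
Target odds: 0.05 ÷ 0.95 = 1/19.
Need (57/143) × 0.75ⁿ ≤ 1/19, i.e. 0.75ⁿ ≤ 143/1083.
0.75⁷ = 2187/16384 is still above 143/1083 but 0.75⁸ = 6561/65536 is at or below it, so n = 8.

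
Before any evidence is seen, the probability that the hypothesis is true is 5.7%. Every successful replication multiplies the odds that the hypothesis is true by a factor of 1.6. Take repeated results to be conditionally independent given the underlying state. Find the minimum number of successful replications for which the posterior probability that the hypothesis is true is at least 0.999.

21

Prior odds: 0.057 ÷ 0.943 = 57/943.
Likelihood ratio per successful replication = 1.6.
Target posterior odds = 0.999/0.001 = 999.
Require 1.6ⁿ ≥ 999 ÷ (57/943) = 314019/19.
1.6²⁰ ≈12089.3 falls short of 314019/19 but 1.6²¹ ≈19342.8 reaches it, so n = 21.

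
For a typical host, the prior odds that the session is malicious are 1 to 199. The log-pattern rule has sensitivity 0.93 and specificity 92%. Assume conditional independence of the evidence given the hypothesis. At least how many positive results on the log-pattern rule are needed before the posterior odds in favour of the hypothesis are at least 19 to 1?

4

Prior odds = 1/199.
False-positive rate = 1 − 0.92 = 0.08; likelihood ratio of a positive = 0.93/0.08 = 11.625.
Target odds = 19.
Need (1/199) × 11.625ⁿ ≥ 19, i.e. 11.625ⁿ ≥ 3781.
11.625³ = 804357/512 falls short of 3781 but 11.625⁴ = 74805201/4096 reaches it, so n = 4.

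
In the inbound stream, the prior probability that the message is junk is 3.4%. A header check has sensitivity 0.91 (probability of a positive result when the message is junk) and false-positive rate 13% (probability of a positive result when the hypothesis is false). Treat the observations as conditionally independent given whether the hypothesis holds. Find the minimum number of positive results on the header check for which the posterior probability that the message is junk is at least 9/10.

3

Prior odds: 0.034 ÷ 0.966 = 17/483.
Likelihood ratio of a positive result = 0.91/0.13 = 7.
Target posterior odds = 0.9/0.1 = 9.
Need (17/483) × 7ⁿ ≥ 9, i.e. 7ⁿ ≥ 4347/17.
7² = 49 falls short of 4347/17 but 7³ = 343 reaches it, so n = 3.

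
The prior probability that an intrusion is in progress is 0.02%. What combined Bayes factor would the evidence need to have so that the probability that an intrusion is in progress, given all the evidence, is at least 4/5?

Prior odds = 0.0002/0.9998 = 1/4999.
Target odds = 0.8/0.2 = 4.
Required Bayes factor = 4 ÷ (1/4999) = 19996.

19996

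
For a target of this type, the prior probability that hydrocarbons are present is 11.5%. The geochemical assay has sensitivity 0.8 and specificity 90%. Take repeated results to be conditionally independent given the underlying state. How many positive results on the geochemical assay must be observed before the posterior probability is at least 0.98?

3

Prior odds = 0.115/0.885 = 23/177.
False-positive rate = 1 − 0.9 = 0.1; likelihood ratio of a positive = 0.8/0.1 = 8.
Target posterior odds = 0.98/0.02 = 49.
Require 8ⁿ ≥ 49 ÷ (23/177) = 8673/23.
8² = 64 falls short of 8673/23 but 8³ = 512 reaches it, so n = 3.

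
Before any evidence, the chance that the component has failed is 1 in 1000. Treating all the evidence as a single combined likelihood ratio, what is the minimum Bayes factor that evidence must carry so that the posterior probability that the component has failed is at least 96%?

23976

Prior odds = 0.001/0.999 = 1/999.
Target odds = 0.96/0.04 = 24.
Required Bayes factor = 24 ÷ (1/999) = 23976.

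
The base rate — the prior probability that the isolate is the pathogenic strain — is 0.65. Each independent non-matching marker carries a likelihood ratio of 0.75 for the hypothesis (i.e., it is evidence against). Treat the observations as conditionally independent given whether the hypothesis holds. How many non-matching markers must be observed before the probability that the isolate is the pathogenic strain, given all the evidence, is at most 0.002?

24

Prior odds: 0.65 ÷ 0.35 = 13/7.
Likelihood ratio per non-matching marker = 0.75.
Target odds: 0.002 ÷ 0.998 = 1/499.
Require 0.75ⁿ ≤ 1/499 ÷ (13/7) = 7/6487.
0.75²³ ≈0.00133786 is still above 7/6487 but 0.75²⁴ ≈0.00100339 is at or below it, so n = 24.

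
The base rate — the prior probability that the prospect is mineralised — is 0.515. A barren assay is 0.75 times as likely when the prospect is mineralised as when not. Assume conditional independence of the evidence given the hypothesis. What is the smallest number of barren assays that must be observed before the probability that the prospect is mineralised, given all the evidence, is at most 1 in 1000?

25

Prior odds = 0.515/0.485 = 103/97.
Likelihood ratio per barren assay = 0.75.
Target odds: 0.001 ÷ 0.999 = 1/999.
Need (103/97) × 0.75ⁿ ≤ 1/999, i.e. 0.75ⁿ ≤ 97/102897.
0.75²⁴ ≈0.00100339 is still above 97/102897 but 0.75²⁵ ≈0.000752543 is at or below it, so n = 25.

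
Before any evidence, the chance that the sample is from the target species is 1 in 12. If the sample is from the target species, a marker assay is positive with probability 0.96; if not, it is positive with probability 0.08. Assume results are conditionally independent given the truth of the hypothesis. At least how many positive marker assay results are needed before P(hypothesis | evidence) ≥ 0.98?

3

Prior odds = (1/12)/(11/12) = 1/11.
Likelihood ratio of a positive = 0.96/0.08 = 12.
Target posterior odds = 0.98/0.02 = 49.
Need (1/11) × 12ⁿ ≥ 49, i.e. 12ⁿ ≥ 539.
12² = 144 falls short of 539 but 12³ = 1728 reaches it, so n = 3.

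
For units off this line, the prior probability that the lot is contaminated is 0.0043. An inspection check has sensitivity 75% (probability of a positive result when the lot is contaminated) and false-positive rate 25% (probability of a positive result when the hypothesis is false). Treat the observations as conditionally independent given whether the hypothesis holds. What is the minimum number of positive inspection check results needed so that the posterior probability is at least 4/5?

Prior odds = 0.0043/0.9957 = 43/9957.
Likelihood ratio of a positive result = 0.75/0.25 = 3.
Target odds: 0.8 ÷ 0.2 = 4.
Need (43/9957) × 3ⁿ ≥ 4, i.e. 3ⁿ ≥ 39828/43.
3⁶ = 729 falls short of 39828/43 but 3⁷ = 2187 reaches it, so n = 7.

7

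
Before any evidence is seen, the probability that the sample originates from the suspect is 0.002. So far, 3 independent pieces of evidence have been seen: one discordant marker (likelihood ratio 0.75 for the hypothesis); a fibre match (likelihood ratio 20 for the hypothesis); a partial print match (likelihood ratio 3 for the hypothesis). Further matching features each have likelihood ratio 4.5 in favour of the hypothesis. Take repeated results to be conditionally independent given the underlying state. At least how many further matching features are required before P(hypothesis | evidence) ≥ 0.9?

4

Prior odds = 0.002/0.998 = 1/499.
Combined Bayes factor of the evidence already in hand = 0.75 × 20 × 3 = 45.
Odds after that evidence = (1/499) × 45 = 45/499.
Target odds = 0.9/0.1 = 9.
Need 4.5ⁿ ≥ 9 ÷ (45/499) = 99.8.
4.5³ = 91.125 falls short of 99.8 but 4.5⁴ = 410.0625 reaches it, so n = 4.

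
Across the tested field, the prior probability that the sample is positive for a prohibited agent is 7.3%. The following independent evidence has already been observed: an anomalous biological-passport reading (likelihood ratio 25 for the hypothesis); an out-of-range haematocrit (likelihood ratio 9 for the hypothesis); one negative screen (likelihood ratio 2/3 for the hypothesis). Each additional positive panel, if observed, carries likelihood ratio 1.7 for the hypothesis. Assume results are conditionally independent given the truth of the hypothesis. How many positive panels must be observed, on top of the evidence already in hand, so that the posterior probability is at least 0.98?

Prior odds = 0.073/0.927 = 73/927.
Combined Bayes factor of the evidence already in hand = 25 × 9 × (2/3) = 150.
Odds after that evidence = (73/927) × 150 = 3650/309.
Target odds = 0.98/0.02 = 49.
Need 1.7ⁿ ≥ 49 ÷ (3650/309) = 15141/3650.
1.7² = 2.89 falls short of 15141/3650 but 1.7³ = 4.913 reaches it, so n = 3.

3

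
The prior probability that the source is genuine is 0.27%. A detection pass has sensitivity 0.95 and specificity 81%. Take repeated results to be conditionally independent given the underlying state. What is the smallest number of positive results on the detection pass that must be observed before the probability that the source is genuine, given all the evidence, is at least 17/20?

Prior odds = 0.0027/0.9973 = 27/9973.
False-positive rate = 1 − 0.81 = 0.19; likelihood ratio of a positive = 0.95/0.19 = 5.
Target odds: 0.85 ÷ 0.15 = 17/3.
Require 5ⁿ ≥ 17/3 ÷ (27/9973) = 169541/81.
5⁴ = 625 falls short of 169541/81 but 5⁵ = 3125 reaches it, so n = 5.

5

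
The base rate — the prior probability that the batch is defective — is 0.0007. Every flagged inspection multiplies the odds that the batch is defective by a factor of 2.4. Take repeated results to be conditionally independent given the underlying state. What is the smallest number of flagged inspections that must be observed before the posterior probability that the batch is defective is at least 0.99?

14

Prior odds = 0.0007/0.9993 = 7/9993.
Likelihood ratio per flagged inspection = 2.4.
Target posterior odds = 0.99/0.01 = 99.
Need (7/9993) × 2.4ⁿ ≥ 99, i.e. 2.4ⁿ ≥ 989307/7.
2.4¹³ ≈87648.8 falls short of 989307/7 but 2.4¹⁴ ≈210357 reaches it, so n = 14.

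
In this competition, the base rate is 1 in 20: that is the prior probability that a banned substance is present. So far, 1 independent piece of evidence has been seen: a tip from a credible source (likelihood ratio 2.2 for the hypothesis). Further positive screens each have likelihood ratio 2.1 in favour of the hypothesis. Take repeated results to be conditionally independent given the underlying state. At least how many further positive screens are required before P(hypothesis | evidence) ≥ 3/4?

5

Prior odds = 0.05/0.95 = 1/19.
Bayes factor of the evidence already in hand = 2.2.
Odds after that evidence = (1/19) × 2.2 = 11/95.
Target odds = 0.75/0.25 = 3.
Need 2.1ⁿ ≥ 3 ÷ (11/95) = 285/11.
2.1⁴ = 19.4481 falls short of 285/11 but 2.1⁵ = 4084101/100000 reaches it, so n = 5.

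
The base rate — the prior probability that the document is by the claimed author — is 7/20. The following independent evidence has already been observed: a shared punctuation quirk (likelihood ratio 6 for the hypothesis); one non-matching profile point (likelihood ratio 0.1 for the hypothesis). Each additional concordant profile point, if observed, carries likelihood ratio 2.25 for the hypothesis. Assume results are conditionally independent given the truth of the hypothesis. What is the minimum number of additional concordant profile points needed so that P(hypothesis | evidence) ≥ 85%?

4

Prior odds = 0.35/0.65 = 7/13.
Combined Bayes factor of the evidence already in hand = 6 × 0.1 = 0.6.
Odds after that evidence = (7/13) × 0.6 = 21/65.
Target odds = 0.85/0.15 = 17/3.
Need 2.25ⁿ ≥ 17/3 ÷ (21/65) = 1105/63.
2.25³ = 11.390625 falls short of 1105/63 but 2.25⁴ = 25.62890625 reaches it, so n = 4.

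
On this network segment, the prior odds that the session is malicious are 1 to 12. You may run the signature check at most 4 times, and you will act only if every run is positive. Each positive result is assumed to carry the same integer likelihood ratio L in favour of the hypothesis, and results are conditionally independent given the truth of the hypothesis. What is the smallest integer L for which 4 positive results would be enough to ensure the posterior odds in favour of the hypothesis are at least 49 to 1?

5

Prior odds = 1/12.
Target odds = 49.
Need L⁴ ≥ 49 ÷ (1/12) = 588.
4⁴ = 256 < 588 ≤ 625 = 5⁴, so L = 5.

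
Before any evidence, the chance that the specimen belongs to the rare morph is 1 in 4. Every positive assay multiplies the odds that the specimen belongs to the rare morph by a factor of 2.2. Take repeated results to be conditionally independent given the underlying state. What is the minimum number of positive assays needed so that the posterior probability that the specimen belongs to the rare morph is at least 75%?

Prior odds: 0.25 ÷ 0.75 = 1/3.
Likelihood ratio per positive assay = 2.2.
Target odds: 0.75 ÷ 0.25 = 3.
Need (1/3) × 2.2ⁿ ≥ 3, i.e. 2.2ⁿ ≥ 9.
2.2² = 4.84 falls short of 9 but 2.2³ = 10.648 reaches it, so n = 3.

3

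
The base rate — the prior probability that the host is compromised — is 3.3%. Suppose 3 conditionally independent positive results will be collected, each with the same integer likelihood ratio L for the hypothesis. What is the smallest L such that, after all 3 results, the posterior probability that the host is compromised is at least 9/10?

Prior odds = 0.033/0.967 = 33/967.
Target odds = 0.9/0.1 = 9.
Need L³ ≥ 9 ÷ (33/967) = 2901/11.
6³ = 216 < 2901/11 ≤ 343 = 7³, so L = 7.

7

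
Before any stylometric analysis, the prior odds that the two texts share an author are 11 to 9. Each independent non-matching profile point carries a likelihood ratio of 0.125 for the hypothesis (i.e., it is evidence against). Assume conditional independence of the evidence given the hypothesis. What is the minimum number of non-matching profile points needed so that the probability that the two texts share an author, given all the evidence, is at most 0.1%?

4

Prior odds = 11/9.
Likelihood ratio per non-matching profile point = 0.125.
Target posterior odds = 0.001/0.999 = 1/999.
Require 0.125ⁿ ≤ 1/999 ÷ (11/9) = 1/1221.
0.125³ = 0.001953125 is still above 1/1221 but 0.125⁴ = 1/4096 is at or below it, so n = 4.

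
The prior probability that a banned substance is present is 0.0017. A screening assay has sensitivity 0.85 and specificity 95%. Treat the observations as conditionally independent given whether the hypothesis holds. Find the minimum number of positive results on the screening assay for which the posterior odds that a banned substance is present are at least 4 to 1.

Prior odds: 0.0017 ÷ 0.9983 = 17/9983.
False-positive rate = 1 − 0.95 = 0.05; likelihood ratio of a positive = 0.85/0.05 = 17.
Target odds = 4.
Need (17/9983) × 17ⁿ ≥ 4, i.e. 17ⁿ ≥ 39932/17.
17² = 289 falls short of 39932/17 but 17³ = 4913 reaches it, so n = 3.

3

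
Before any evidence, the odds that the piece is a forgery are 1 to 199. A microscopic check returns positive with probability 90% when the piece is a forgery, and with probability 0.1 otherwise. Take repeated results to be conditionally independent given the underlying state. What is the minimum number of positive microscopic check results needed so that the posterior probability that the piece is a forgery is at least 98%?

Prior odds = 1/199.
Likelihood ratio of a positive result = 0.9/0.1 = 9.
Target odds: 0.98 ÷ 0.02 = 49.
Need (1/199) × 9ⁿ ≥ 49, i.e. 9ⁿ ≥ 9751.
9⁴ = 6561 falls short of 9751 but 9⁵ = 59049 reaches it, so n = 5.

5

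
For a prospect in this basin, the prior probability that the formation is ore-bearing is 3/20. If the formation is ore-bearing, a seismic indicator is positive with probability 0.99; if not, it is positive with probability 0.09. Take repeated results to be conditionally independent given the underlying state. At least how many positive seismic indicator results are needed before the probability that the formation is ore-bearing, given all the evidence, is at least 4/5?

2

Prior odds: 0.15 ÷ 0.85 = 3/17.
Likelihood ratio of a positive = 0.99/0.09 = 11.
Target posterior odds = 0.8/0.2 = 4.
Need (3/17) × 11ⁿ ≥ 4, i.e. 11ⁿ ≥ 68/3.
11¹ = 11 falls short of 68/3 but 11² = 121 reaches it, so n = 2.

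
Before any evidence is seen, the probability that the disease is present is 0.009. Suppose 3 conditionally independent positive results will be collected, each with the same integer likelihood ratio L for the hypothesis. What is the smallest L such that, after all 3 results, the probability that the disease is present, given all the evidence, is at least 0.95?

Prior odds = 0.009/0.991 = 9/991.
Target odds = 0.95/0.05 = 19.
Need L³ ≥ 19 ÷ (9/991) = 18829/9.
12³ = 1728 < 18829/9 ≤ 2197 = 13³, so L = 13.

13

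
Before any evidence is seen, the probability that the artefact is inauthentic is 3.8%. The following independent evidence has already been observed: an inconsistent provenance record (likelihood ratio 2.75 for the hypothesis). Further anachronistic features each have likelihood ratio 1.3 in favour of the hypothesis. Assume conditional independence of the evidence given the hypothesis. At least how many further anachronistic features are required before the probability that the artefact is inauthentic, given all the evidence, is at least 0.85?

Prior odds = 0.038/0.962 = 19/481.
Bayes factor of the evidence already in hand = 2.75.
Odds after that evidence = (19/481) × 2.75 = 209/1924.
Target odds = 0.85/0.15 = 17/3.
Need 1.3ⁿ ≥ 17/3 ÷ (209/1924) = 32708/627.
1.3¹⁵ ≈51.1859 falls short of 32708/627 but 1.3¹⁶ ≈66.5417 reaches it, so n = 16.

16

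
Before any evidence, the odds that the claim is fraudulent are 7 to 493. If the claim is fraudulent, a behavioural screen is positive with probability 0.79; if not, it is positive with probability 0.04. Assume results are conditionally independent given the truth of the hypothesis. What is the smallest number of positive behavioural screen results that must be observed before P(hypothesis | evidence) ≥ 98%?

3

Prior odds = 7/493.
Likelihood ratio of a positive = 0.79/0.04 = 19.75.
Target posterior odds = 0.98/0.02 = 49.
Require 19.75ⁿ ≥ 49 ÷ (7/493) = 3451.
19.75² = 390.0625 falls short of 3451 but 19.75³ = 7703.734375 reaches it, so n = 3.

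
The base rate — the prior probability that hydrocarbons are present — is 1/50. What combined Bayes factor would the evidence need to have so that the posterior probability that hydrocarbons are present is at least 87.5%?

343

Prior odds = 0.02/0.98 = 1/49.
Target odds = 0.875/0.125 = 7.
Required Bayes factor = 7 ÷ (1/49) = 343.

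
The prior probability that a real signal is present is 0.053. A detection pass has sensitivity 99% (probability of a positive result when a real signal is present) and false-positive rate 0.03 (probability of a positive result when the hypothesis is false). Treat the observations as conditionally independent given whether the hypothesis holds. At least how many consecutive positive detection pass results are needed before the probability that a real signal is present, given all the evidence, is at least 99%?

3

Prior odds = 0.053/0.947 = 53/947.
Likelihood ratio of a positive result = 0.99/0.03 = 33.
Target odds: 0.99 ÷ 0.01 = 99.
Require 33ⁿ ≥ 99 ÷ (53/947) = 93753/53.
33² = 1089 falls short of 93753/53 but 33³ = 35937 reaches it, so n = 3.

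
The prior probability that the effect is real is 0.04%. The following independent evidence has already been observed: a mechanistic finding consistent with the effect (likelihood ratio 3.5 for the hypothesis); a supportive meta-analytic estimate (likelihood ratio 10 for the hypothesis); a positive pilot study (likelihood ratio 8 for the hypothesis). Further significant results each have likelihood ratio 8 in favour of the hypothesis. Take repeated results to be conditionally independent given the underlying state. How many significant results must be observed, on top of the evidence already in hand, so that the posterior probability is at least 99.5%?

4

Prior odds = 0.0004/0.9996 = 1/2499.
Combined Bayes factor of the evidence already in hand = 3.5 × 10 × 8 = 280.
Odds after that evidence = (1/2499) × 280 = 40/357.
Target odds = 0.995/0.005 = 199.
Need 8ⁿ ≥ 199 ÷ (40/357) = 1776.075.
8³ = 512 falls short of 1776.075 but 8⁴ = 4096 reaches it, so n = 4.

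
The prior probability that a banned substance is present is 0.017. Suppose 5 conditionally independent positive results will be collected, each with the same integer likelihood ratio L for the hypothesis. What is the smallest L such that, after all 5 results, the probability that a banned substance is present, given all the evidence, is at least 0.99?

6

Prior odds = 0.017/0.983 = 17/983.
Target odds = 0.99/0.01 = 99.
Need L⁵ ≥ 99 ÷ (17/983) = 97317/17.
5⁵ = 3125 < 97317/17 ≤ 7776 = 6⁵, so L = 6.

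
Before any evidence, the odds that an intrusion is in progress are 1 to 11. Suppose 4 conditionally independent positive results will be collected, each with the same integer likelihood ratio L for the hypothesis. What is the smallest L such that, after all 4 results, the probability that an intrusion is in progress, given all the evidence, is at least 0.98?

Prior odds = 1/11.
Target odds = 0.98/0.02 = 49.
Need L⁴ ≥ 49 ÷ (1/11) = 539.
4⁴ = 256 < 539 ≤ 625 = 5⁴, so L = 5.

5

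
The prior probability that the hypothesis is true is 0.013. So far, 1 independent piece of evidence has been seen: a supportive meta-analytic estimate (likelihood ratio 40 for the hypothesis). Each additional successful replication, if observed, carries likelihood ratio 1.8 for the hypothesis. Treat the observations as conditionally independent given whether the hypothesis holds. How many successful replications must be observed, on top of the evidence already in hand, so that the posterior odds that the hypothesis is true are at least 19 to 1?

Prior odds = 0.013/0.987 = 13/987.
Bayes factor of the evidence already in hand = 40.
Odds after that evidence = (13/987) × 40 = 520/987.
Target odds = 19.
Need 1.8ⁿ ≥ 19 ÷ (520/987) = 18753/520.
1.8⁶ = 531441/15625 falls short of 18753/520 but 1.8⁷ = 4782969/78125 reaches it, so n = 7.

7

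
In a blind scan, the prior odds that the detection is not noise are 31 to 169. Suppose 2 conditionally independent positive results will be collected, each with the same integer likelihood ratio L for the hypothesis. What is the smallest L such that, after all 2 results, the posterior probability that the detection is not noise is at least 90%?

Prior odds = 31/169.
Target odds = 0.9/0.1 = 9.
Need L² ≥ 9 ÷ (31/169) = 1521/31.
7² = 49 < 1521/31 ≤ 64 = 8², so L = 8.

8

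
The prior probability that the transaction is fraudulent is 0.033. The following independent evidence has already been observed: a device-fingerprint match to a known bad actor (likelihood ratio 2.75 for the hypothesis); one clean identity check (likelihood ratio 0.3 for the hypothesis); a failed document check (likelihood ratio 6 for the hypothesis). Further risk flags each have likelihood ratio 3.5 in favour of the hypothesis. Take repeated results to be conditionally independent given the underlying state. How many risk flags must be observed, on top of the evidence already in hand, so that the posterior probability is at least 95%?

4

Prior odds = 0.033/0.967 = 33/967.
Combined Bayes factor of the evidence already in hand = 2.75 × 0.3 × 6 = 4.95.
Odds after that evidence = (33/967) × 4.95 = 3267/19340.
Target odds = 0.95/0.05 = 19.
Need 3.5ⁿ ≥ 19 ÷ (3267/19340) = 367460/3267.
3.5³ = 42.875 falls short of 367460/3267 but 3.5⁴ = 150.0625 reaches it, so n = 4.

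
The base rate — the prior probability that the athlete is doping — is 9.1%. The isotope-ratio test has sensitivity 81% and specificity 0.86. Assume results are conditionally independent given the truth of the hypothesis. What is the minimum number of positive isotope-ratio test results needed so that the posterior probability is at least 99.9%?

6

Prior odds: 0.091 ÷ 0.909 = 91/909.
False-positive rate = 1 − 0.86 = 0.14; likelihood ratio of a positive = 0.81/0.14 = 81/14.
Target posterior odds = 0.999/0.001 = 999.
Need (91/909) × (81/14)ⁿ ≥ 999, i.e. (81/14)ⁿ ≥ 908091/91.
(81/14)⁵ ≈6483.13 falls short of 908091/91 but (81/14)⁶ ≈37509.6 reaches it, so n = 6.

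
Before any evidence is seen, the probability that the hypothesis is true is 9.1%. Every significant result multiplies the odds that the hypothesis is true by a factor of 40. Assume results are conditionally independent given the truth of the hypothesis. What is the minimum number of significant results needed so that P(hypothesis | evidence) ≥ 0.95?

2

Prior odds = 0.091/0.909 = 91/909.
Likelihood ratio per significant result = 40.
Target posterior odds = 0.95/0.05 = 19.
Require 40ⁿ ≥ 19 ÷ (91/909) = 17271/91.
40¹ = 40 falls short of 17271/91 but 40² = 1600 reaches it, so n = 2.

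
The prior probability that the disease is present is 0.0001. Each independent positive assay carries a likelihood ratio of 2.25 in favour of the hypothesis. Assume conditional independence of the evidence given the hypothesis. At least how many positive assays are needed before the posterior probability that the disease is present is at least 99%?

Prior odds = 0.0001/0.9999 = 1/9999.
Likelihood ratio per positive assay = 2.25.
Target odds: 0.99 ÷ 0.01 = 99.
Require 2.25ⁿ ≥ 99 ÷ (1/9999) = 989901.
2.25¹⁷ ≈970740 falls short of 989901 but 2.25¹⁸ ≈2.18416e+06 reaches it, so n = 18.

18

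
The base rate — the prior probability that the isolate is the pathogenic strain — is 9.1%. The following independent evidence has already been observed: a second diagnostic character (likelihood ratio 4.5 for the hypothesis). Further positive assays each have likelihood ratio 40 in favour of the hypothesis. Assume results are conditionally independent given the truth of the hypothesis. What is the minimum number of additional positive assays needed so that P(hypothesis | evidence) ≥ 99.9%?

Prior odds = 0.091/0.909 = 91/909.
Bayes factor of the evidence already in hand = 4.5.
Odds after that evidence = (91/909) × 4.5 = 91/202.
Target odds = 0.999/0.001 = 999.
Need 40ⁿ ≥ 999 ÷ (91/202) = 201798/91.
40² = 1600 falls short of 201798/91 but 40³ = 64000 reaches it, so n = 3.

3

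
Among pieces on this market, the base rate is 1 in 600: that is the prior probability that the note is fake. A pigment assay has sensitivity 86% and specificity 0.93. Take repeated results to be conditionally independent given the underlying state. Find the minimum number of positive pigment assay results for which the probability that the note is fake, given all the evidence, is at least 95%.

4

Prior odds: (1/600) ÷ (599/600) = 1/599.
False-positive rate = 1 − 0.93 = 0.07; likelihood ratio of a positive = 0.86/0.07 = 86/7.
Target posterior odds = 0.95/0.05 = 19.
Need (1/599) × (86/7)ⁿ ≥ 19, i.e. (86/7)ⁿ ≥ 11381.
(86/7)³ = 636056/343 falls short of 11381 but (86/7)⁴ = 54700816/2401 reaches it, so n = 4.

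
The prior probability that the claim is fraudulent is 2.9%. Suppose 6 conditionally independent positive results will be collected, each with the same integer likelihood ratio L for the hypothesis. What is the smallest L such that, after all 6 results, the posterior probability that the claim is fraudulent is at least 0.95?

Prior odds = 0.029/0.971 = 29/971.
Target odds = 0.95/0.05 = 19.
Need L⁶ ≥ 19 ÷ (29/971) = 18449/29.
2⁶ = 64 < 18449/29 ≤ 729 = 3⁶, so L = 3.

3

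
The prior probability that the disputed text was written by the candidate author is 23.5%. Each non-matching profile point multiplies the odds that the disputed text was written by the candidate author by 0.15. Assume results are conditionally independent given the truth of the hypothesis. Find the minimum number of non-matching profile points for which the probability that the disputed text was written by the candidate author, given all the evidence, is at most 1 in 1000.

4

Prior odds = 0.235/0.765 = 47/153.
Likelihood ratio per non-matching profile point = 0.15.
Target posterior odds = 0.001/0.999 = 1/999.
Need (47/153) × 0.15ⁿ ≤ 1/999, i.e. 0.15ⁿ ≤ 17/5217.
0.15³ = 0.003375 is still above 17/5217 but 0.15⁴ = 81/160000 is at or below it, so n = 4.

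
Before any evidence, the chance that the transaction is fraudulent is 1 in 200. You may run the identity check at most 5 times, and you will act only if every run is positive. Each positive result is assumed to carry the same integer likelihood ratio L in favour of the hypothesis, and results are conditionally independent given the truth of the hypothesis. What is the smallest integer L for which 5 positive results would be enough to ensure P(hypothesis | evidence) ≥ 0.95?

6

Prior odds = 0.005/0.995 = 1/199.
Target odds = 0.95/0.05 = 19.
Need L⁵ ≥ 19 ÷ (1/199) = 3781.
5⁵ = 3125 < 3781 ≤ 7776 = 6⁵, so L = 6.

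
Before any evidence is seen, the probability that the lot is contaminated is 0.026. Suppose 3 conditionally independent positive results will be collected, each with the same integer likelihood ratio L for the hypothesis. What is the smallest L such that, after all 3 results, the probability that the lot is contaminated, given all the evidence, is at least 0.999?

34

Prior odds = 0.026/0.974 = 13/487.
Target odds = 0.999/0.001 = 999.
Need L³ ≥ 999 ÷ (13/487) = 486513/13.
33³ = 35937 < 486513/13 ≤ 39304 = 34³, so L = 34.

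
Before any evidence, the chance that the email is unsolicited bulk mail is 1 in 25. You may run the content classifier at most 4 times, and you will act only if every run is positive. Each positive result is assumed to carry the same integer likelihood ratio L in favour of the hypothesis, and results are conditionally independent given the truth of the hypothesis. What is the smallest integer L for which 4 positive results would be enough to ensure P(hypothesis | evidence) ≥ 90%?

Prior odds = 0.04/0.96 = 1/24.
Target odds = 0.9/0.1 = 9.
Need L⁴ ≥ 9 ÷ (1/24) = 216.
3⁴ = 81 < 216 ≤ 256 = 4⁴, so L = 4.

4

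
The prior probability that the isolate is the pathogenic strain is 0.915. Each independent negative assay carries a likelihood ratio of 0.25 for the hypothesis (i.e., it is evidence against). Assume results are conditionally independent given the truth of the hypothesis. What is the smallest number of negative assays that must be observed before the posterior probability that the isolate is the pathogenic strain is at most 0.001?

Prior odds: 0.915 ÷ 0.085 = 183/17.
Likelihood ratio per negative assay = 0.25.
Target posterior odds = 0.001/0.999 = 1/999.
Require 0.25ⁿ ≤ 1/999 ÷ (183/17) = 17/182817.
0.25⁶ = 1/4096 is still above 17/182817 but 0.25⁷ = 1/16384 is at or below it, so n = 7.

7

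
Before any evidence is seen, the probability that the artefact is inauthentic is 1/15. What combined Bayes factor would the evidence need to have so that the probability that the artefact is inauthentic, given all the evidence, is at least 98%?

686

Prior odds = (1/15)/(14/15) = 1/14.
Target odds = 0.98/0.02 = 49.
Required Bayes factor = 49 ÷ (1/14) = 686.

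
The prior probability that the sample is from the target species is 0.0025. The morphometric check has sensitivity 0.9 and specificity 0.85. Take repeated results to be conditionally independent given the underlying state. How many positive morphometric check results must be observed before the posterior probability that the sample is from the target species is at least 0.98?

6

Prior odds: 0.0025 ÷ 0.9975 = 1/399.
False-positive rate = 1 − 0.85 = 0.15; likelihood ratio of a positive = 0.9/0.15 = 6.
Target odds: 0.98 ÷ 0.02 = 49.
Need (1/399) × 6ⁿ ≥ 49, i.e. 6ⁿ ≥ 19551.
6⁵ = 7776 falls short of 19551 but 6⁶ = 46656 reaches it, so n = 6.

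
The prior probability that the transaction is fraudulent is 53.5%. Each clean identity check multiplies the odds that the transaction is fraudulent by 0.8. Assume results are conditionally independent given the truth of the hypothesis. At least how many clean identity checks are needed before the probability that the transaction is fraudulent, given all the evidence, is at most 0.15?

Prior odds = 0.535/0.465 = 107/93.
Likelihood ratio per clean identity check = 0.8.
Target odds: 0.15 ÷ 0.85 = 3/17.
Need (107/93) × 0.8ⁿ ≤ 3/17, i.e. 0.8ⁿ ≤ 279/1819.
0.8⁸ = 65536/390625 is still above 279/1819 but 0.8⁹ = 262144/1953125 is at or below it, so n = 9.

9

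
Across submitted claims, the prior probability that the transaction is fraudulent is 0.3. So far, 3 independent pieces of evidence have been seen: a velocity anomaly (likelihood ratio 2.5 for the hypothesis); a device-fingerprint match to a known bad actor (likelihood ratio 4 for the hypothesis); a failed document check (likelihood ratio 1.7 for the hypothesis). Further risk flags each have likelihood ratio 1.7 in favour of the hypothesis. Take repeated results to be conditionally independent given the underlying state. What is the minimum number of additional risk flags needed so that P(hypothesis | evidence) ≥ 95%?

Prior odds = 0.3/0.7 = 3/7.
Combined Bayes factor of the evidence already in hand = 2.5 × 4 × 1.7 = 17.
Odds after that evidence = (3/7) × 17 = 51/7.
Target odds = 0.95/0.05 = 19.
Need 1.7ⁿ ≥ 19 ÷ (51/7) = 133/51.
1.7¹ = 1.7 falls short of 133/51 but 1.7² = 2.89 reaches it, so n = 2.

2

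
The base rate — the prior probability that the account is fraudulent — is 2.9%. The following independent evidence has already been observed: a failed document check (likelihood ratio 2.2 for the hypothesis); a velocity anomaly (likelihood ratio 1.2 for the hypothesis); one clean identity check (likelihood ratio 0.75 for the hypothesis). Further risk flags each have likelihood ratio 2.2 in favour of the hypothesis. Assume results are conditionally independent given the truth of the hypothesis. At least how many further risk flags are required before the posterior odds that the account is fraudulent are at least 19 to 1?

8

Prior odds = 0.029/0.971 = 29/971.
Combined Bayes factor of the evidence already in hand = 2.2 × 1.2 × 0.75 = 1.98.
Odds after that evidence = (29/971) × 1.98 = 2871/48550.
Target odds = 19.
Need 2.2ⁿ ≥ 19 ÷ (2871/48550) = 922450/2871.
2.2⁷ = 19487171/78125 falls short of 922450/2871 but 2.2⁸ = 214358881/390625 reaches it, so n = 8.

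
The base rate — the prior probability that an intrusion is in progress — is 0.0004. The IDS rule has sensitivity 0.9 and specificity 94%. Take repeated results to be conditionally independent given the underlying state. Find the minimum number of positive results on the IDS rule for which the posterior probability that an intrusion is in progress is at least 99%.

5

Prior odds: 0.0004 ÷ 0.9996 = 1/2499.
False-positive rate = 1 − 0.94 = 0.06; likelihood ratio of a positive = 0.9/0.06 = 15.
Target posterior odds = 0.99/0.01 = 99.
Need (1/2499) × 15ⁿ ≥ 99, i.e. 15ⁿ ≥ 247401.
15⁴ = 50625 falls short of 247401 but 15⁵ = 759375 reaches it, so n = 5.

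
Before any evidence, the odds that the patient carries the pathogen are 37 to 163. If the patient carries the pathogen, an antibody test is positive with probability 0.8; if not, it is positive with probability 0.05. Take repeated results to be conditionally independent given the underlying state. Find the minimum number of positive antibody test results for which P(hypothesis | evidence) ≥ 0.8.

Prior odds = 37/163.
Likelihood ratio of a positive = 0.8/0.05 = 16.
Target posterior odds = 0.8/0.2 = 4.
Require 16ⁿ ≥ 4 ÷ (37/163) = 652/37.
16¹ = 16 falls short of 652/37 but 16² = 256 reaches it, so n = 2.

2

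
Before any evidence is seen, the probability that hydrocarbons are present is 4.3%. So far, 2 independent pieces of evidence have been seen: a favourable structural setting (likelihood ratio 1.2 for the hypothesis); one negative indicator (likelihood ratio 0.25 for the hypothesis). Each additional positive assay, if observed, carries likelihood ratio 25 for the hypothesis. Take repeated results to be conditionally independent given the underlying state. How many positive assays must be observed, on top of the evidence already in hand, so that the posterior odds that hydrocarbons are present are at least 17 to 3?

2

Prior odds = 0.043/0.957 = 43/957.
Combined Bayes factor of the evidence already in hand = 1.2 × 0.25 = 0.3.
Odds after that evidence = (43/957) × 0.3 = 43/3190.
Target odds = 17/3.
Need 25ⁿ ≥ 17/3 ÷ (43/3190) = 54230/129.
25¹ = 25 falls short of 54230/129 but 25² = 625 reaches it, so n = 2.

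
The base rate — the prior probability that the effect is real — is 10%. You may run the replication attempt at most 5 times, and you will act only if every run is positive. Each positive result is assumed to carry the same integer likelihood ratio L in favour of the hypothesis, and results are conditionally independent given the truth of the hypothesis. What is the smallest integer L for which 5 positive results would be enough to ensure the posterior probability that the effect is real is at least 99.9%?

Prior odds = 0.1/0.9 = 1/9.
Target odds = 0.999/0.001 = 999.
Need L⁵ ≥ 999 ÷ (1/9) = 8991.
6⁵ = 7776 < 8991 ≤ 16807 = 7⁵, so L = 7.

7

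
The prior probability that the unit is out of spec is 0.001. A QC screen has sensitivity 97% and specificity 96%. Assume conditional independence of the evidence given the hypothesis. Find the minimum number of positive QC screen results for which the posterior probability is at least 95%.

Prior odds = 0.001/0.999 = 1/999.
False-positive rate = 1 − 0.96 = 0.04; likelihood ratio of a positive = 0.97/0.04 = 24.25.
Target posterior odds = 0.95/0.05 = 19.
Require 24.25ⁿ ≥ 19 ÷ (1/999) = 18981.
24.25³ = 912673/64 falls short of 18981 but 24.25⁴ = 88529281/256 reaches it, so n = 4.

4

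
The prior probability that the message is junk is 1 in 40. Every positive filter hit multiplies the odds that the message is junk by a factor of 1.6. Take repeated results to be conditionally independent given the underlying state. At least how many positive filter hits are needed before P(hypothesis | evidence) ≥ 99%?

18

Prior odds: 0.025 ÷ 0.975 = 1/39.
Likelihood ratio per positive filter hit = 1.6.
Target posterior odds = 0.99/0.01 = 99.
Need (1/39) × 1.6ⁿ ≥ 99, i.e. 1.6ⁿ ≥ 3861.
1.6¹⁷ ≈2951.48 falls short of 3861 but 1.6¹⁸ ≈4722.37 reaches it, so n = 18.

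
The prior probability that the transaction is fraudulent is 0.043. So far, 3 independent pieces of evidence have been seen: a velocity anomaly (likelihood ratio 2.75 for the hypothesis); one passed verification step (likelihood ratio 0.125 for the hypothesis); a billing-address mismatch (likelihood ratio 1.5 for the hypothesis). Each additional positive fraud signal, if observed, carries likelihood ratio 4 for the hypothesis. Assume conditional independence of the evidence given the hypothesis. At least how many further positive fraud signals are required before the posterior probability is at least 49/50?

Prior odds = 0.043/0.957 = 43/957.
Combined Bayes factor of the evidence already in hand = 2.75 × 0.125 × 1.5 = 0.515625.
Odds after that evidence = (43/957) × 0.515625 = 43/1856.
Target odds = 0.98/0.02 = 49.
Need 4ⁿ ≥ 49 ÷ (43/1856) = 90944/43.
4⁵ = 1024 falls short of 90944/43 but 4⁶ = 4096 reaches it, so n = 6.

6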